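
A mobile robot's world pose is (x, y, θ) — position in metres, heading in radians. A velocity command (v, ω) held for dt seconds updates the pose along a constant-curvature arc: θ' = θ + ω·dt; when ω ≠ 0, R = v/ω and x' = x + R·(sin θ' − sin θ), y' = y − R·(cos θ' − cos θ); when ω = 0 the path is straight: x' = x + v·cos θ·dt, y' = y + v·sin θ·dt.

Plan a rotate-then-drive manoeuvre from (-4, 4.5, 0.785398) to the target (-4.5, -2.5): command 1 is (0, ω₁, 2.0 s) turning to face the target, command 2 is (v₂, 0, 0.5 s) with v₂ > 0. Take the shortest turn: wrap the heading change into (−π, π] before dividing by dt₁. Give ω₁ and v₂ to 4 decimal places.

heading to target = atan2(-2.5−4.5, -4.5−-4) = -1.6421
Δθ = wrap(-1.6421 − 0.7854) = -2.4275; ω₁ = Δθ/dt₁ = -1.2138
distance = √((-4.5−-4)² + (-2.5−4.5)²) = 7.0178; v₂ = distance/dt₂ = 14.0357

ω₁ = -1.2138, v₂ = 14.0357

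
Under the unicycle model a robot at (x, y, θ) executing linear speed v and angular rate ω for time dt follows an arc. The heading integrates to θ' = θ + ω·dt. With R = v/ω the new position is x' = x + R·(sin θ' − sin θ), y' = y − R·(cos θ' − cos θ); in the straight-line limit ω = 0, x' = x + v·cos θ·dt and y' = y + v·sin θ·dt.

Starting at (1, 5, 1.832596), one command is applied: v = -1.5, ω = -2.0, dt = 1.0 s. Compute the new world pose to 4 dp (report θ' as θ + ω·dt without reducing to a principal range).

(0.1506, 4.0664, -0.1674)

θ' = 1.8326 + -2.0·1.0 = -0.1674
R = v/ω = -1.5/-2.0 = 0.7500
x' = 1 + 0.7500·(sin -0.1674 − sin 1.8326) = 0.1506
y' = 5 − 0.7500·(cos -0.1674 − cos 1.8326) = 4.0664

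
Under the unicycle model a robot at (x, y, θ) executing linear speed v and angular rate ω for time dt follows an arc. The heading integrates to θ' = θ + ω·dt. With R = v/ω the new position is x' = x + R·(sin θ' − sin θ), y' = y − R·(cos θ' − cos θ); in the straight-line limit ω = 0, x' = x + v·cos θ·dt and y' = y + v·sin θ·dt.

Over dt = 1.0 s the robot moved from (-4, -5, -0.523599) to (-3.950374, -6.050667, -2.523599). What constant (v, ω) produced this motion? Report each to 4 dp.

v = 1.2500, ω = -2.0000

Δθ = -2.523599 − -0.523599 = -2.000000
ω = Δθ/dt = -2.000000/1.0 = -2.0000
R = −Δy/(cos θ' − cos θ) = -0.6250
v = R·ω = -0.6250·-2.0000 = 1.2500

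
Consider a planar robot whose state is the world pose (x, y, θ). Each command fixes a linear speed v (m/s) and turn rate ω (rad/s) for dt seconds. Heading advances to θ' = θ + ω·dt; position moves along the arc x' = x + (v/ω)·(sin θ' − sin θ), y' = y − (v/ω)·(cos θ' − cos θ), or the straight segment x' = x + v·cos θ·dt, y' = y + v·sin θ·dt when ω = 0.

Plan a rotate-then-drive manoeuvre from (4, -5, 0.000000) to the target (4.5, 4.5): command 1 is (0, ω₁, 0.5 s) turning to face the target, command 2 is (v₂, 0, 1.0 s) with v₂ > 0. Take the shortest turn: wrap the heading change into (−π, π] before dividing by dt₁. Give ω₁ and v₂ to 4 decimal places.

ω₁ = 3.0364, v₂ = 9.5131

heading to target = atan2(4.5−-5, 4.5−4) = 1.5182
Δθ = wrap(1.5182 − 0.0000) = 1.5182; ω₁ = Δθ/dt₁ = 3.0364
distance = √((4.5−4)² + (4.5−-5)²) = 9.5131; v₂ = distance/dt₂ = 9.5131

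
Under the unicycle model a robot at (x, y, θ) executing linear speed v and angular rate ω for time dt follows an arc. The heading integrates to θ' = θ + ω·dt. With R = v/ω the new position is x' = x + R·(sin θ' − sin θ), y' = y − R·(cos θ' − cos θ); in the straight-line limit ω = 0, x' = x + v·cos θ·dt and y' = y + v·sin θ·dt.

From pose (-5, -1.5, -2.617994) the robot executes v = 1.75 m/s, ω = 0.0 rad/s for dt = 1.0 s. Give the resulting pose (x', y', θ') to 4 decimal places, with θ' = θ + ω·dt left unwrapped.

(-6.5155, -2.3750, -2.6180)

θ' = -2.6180 + 0.0·1.0 = -2.6180
ω = 0 → straight: x' = -5 + 1.75·cos(-2.6180)·1.0 = -6.5155
y' = -1.5 + 1.75·sin(-2.6180)·1.0 = -2.3750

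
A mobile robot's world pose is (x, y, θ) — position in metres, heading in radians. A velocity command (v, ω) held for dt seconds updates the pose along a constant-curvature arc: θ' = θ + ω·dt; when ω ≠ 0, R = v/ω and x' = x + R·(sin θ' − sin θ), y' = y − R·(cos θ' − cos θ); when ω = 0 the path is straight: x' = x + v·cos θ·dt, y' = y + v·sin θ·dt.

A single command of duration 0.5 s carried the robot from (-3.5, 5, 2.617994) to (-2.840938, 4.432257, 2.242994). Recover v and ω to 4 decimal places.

Δθ = 2.242994 − 2.617994 = -0.375000
ω = Δθ/dt = -0.375000/0.5 = -0.7500
R = Δx/(sin θ' − sin θ) = 2.3333
v = R·ω = 2.3333·-0.7500 = -1.7500

v = -1.7500, ω = -0.7500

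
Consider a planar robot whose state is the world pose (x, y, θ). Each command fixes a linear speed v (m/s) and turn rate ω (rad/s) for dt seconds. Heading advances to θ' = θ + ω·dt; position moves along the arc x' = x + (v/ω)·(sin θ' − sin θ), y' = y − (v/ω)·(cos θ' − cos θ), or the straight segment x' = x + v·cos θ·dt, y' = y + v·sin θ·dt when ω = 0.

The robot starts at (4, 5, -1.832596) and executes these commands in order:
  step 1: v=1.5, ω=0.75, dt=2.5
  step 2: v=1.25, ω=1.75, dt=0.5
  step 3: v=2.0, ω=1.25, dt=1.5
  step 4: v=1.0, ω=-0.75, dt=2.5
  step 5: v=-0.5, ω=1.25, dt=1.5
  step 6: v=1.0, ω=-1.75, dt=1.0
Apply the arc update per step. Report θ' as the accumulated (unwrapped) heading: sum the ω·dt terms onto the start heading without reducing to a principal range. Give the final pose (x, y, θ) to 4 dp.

step 1: θ'=0.0424 (R=2.0000) → pose (6.0166, 2.4842, 0.0424)
step 2: θ'=0.9174 (R=0.7143) → pose (6.5535, 2.7636, 0.9174)
step 3: θ'=2.7924 (R=1.6000) → pose (5.8305, 5.2397, 2.7924)
step 4: θ'=0.9174 (R=-1.3333) → pose (5.2280, 7.3030, 0.9174)
step 5: θ'=2.7924 (R=-0.4000) → pose (5.4087, 6.6840, 2.7924)
step 6: θ'=1.0424 (R=-0.5714) → pose (5.1107, 7.5090, 1.0424)

(5.1107, 7.5090, 1.0424)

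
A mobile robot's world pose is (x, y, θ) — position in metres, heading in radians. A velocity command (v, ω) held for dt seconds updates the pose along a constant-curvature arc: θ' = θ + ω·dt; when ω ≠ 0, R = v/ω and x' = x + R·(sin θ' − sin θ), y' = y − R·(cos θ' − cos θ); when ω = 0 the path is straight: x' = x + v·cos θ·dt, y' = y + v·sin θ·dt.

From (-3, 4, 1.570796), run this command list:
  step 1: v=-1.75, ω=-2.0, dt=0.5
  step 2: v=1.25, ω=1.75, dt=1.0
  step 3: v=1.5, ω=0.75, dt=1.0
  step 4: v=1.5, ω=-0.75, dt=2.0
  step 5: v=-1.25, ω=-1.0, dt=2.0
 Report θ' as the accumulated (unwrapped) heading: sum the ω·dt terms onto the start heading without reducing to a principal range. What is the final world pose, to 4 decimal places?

(-8.2161, 5.8417, -0.4292)

step 1: θ'=0.5708 (R=0.8750) → pose (-3.4022, 3.2637, 0.5708)
step 2: θ'=2.3208 (R=0.7143) → pose (-3.2655, 4.3516, 2.3208)
step 3: θ'=3.0708 (R=2.0000) → pose (-4.5874, 4.9834, 3.0708)
step 4: θ'=1.5708 (R=-2.0000) → pose (-6.4460, 6.9784, 1.5708)
step 5: θ'=-0.4292 (R=1.2500) → pose (-8.2161, 5.8417, -0.4292)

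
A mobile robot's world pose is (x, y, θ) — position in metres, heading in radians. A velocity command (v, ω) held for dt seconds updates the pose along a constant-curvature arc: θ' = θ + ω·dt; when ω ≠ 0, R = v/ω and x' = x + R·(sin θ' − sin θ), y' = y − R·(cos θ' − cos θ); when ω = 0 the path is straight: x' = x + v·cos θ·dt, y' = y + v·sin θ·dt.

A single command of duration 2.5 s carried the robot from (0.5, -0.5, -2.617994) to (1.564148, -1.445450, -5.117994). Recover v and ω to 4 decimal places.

Δθ = -5.117994 − -2.617994 = -2.500000
ω = Δθ/dt = -2.500000/2.5 = -1.0000
R = Δx/(sin θ' − sin θ) = 0.7500
v = R·ω = 0.7500·-1.0000 = -0.7500

v = -0.7500, ω = -1.0000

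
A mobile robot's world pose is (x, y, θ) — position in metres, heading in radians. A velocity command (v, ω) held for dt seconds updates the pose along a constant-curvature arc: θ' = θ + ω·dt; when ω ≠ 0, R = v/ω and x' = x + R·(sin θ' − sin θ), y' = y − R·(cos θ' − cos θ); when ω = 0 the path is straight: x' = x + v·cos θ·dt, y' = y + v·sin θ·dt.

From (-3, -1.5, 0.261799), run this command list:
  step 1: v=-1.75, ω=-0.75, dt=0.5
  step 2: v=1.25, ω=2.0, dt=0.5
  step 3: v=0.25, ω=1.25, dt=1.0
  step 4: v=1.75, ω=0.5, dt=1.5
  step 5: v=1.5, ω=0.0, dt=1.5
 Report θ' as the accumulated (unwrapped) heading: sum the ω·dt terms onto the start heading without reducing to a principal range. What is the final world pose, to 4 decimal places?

step 1: θ'=-0.1132 (R=2.3333) → pose (-3.8675, -1.5646, -0.1132)
step 2: θ'=0.8868 (R=0.6250) → pose (-3.3125, -1.3385, 0.8868)
step 3: θ'=2.1368 (R=0.2000) → pose (-3.2987, -1.1049, 2.1368)
step 4: θ'=2.8868 (R=3.5000) → pose (-5.3707, 0.4052, 2.8868)
step 5: θ'=2.8868 (straight) → pose (-7.5481, 0.9723, 2.8868)

(-7.5481, 0.9723, 2.8868)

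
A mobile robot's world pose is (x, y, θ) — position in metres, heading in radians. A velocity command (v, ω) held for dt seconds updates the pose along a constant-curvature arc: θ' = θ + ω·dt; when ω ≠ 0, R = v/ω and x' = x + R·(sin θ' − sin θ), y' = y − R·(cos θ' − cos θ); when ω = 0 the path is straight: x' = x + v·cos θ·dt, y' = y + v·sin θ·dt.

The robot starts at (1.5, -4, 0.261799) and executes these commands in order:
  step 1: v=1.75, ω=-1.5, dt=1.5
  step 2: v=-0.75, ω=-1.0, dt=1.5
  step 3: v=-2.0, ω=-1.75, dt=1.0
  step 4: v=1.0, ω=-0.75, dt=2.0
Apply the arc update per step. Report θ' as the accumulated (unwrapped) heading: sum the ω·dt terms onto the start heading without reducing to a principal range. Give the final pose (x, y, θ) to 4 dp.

(6.1483, -6.3186, -6.7382)

step 1: θ'=-1.9882 (R=-1.1667) → pose (2.8685, -5.5999, -1.9882)
step 2: θ'=-3.4882 (R=0.7500) → pose (3.8088, -5.1985, -3.4882)
step 3: θ'=-5.2382 (R=1.1429) → pose (4.4091, -6.8470, -5.2382)
step 4: θ'=-6.7382 (R=-1.3333) → pose (6.1483, -6.3186, -6.7382)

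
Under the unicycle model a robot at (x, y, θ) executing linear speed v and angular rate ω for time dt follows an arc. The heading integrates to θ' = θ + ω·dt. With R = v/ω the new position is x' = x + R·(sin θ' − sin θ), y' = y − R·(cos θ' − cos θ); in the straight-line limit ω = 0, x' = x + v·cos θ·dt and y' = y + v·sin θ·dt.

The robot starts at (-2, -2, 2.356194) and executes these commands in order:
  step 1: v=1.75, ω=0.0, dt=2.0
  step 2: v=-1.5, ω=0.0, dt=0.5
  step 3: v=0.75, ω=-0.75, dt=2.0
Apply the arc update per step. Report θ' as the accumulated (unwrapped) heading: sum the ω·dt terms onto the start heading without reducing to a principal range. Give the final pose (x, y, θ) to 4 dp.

(-3.9928, 1.3070, 0.8562)

step 1: θ'=2.3562 (straight) → pose (-4.4749, 0.4749, 2.3562)
step 2: θ'=2.3562 (straight) → pose (-3.9445, -0.0555, 2.3562)
step 3: θ'=0.8562 (R=-1.0000) → pose (-3.9928, 1.3070, 0.8562)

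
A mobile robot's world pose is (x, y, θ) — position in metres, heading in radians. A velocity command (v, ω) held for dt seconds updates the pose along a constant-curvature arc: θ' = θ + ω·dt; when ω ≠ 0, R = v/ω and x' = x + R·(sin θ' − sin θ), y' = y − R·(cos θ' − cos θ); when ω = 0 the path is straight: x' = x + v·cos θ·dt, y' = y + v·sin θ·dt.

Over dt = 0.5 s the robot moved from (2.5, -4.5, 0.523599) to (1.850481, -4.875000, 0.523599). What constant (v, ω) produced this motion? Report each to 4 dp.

v = -1.5000, ω = 0.0000

Δθ = 0.523599 − 0.523599 = 0.000000
ω = Δθ/dt = 0.000000/0.5 = 0.0000
ω = 0 → v = (Δx·cos θ + Δy·sin θ)/dt = -1.5000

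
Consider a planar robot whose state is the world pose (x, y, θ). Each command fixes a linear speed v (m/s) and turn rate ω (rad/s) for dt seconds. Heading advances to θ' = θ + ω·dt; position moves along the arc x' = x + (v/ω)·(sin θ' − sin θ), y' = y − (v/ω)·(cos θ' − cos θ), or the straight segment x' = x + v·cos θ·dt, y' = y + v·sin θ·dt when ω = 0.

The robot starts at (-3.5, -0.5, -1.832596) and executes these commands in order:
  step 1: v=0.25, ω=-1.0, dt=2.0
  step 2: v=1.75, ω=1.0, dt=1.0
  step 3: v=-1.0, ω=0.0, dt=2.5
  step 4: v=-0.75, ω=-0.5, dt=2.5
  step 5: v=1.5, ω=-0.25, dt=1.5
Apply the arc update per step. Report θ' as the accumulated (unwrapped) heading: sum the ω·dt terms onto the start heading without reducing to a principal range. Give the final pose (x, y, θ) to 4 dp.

step 1: θ'=-3.8326 (R=-0.2500) → pose (-3.9008, -0.6279, -3.8326)
step 2: θ'=-2.8326 (R=1.7500) → pose (-5.5483, -0.3094, -2.8326)
step 3: θ'=-2.8326 (straight) → pose (-3.1667, 0.4509, -2.8326)
step 4: θ'=-4.0826 (R=1.5000) → pose (-1.4983, -0.0946, -4.0826)
step 5: θ'=-4.4576 (R=-6.0000) → pose (-2.4557, 1.9270, -4.4576)

(-2.4557, 1.9270, -4.4576)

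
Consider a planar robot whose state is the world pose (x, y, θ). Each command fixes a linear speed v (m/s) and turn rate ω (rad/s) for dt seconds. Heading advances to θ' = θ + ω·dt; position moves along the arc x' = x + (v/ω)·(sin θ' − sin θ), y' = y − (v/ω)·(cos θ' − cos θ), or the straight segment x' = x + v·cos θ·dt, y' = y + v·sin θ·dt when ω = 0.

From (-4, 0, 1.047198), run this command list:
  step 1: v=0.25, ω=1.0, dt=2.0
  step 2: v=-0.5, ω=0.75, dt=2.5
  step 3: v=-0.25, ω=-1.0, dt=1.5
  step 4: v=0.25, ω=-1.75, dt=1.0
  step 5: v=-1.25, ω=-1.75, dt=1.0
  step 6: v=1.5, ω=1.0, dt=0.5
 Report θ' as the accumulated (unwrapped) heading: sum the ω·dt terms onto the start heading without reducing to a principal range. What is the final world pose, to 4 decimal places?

step 1: θ'=3.0472 (R=0.2500) → pose (-4.1929, 0.3739, 3.0472)
step 2: θ'=4.9222 (R=-0.6667) → pose (-3.4781, 1.1764, 4.9222)
step 3: θ'=3.4222 (R=0.2500) → pose (-3.3028, 1.4687, 3.4222)
step 4: θ'=1.6722 (R=-0.1429) → pose (-3.4845, 1.5915, 1.6722)
step 5: θ'=-0.0778 (R=0.7143) → pose (-4.2506, 0.8071, -0.0778)
step 6: θ'=0.4222 (R=1.5000) → pose (-3.5194, 0.9343, 0.4222)

(-3.5194, 0.9343, 0.4222)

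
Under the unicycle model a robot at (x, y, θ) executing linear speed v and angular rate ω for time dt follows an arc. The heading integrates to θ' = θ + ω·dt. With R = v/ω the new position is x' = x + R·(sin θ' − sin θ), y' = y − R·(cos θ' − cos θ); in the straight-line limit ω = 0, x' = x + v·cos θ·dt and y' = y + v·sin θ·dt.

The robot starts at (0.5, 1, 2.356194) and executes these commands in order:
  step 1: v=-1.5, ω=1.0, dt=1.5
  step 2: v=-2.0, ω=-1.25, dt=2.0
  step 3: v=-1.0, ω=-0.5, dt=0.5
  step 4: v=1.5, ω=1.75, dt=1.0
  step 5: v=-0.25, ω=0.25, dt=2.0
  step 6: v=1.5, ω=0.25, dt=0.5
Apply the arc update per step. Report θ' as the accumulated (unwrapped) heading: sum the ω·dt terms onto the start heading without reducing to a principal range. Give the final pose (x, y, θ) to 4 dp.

step 1: θ'=3.8562 (R=-1.5000) → pose (2.5436, 0.9276, 3.8562)
step 2: θ'=1.3562 (R=1.6000) → pose (5.1554, -0.6217, 1.3562)
step 3: θ'=1.1062 (R=2.0000) → pose (4.9893, -1.0919, 1.1062)
step 4: θ'=2.8562 (R=0.8571) → pose (4.4644, 0.1146, 2.8562)
step 5: θ'=3.3562 (R=-1.0000) → pose (4.9588, 0.0971, 3.3562)
step 6: θ'=3.4812 (R=6.0000) → pose (4.2379, -0.1079, 3.4812)

(4.2379, -0.1079, 3.4812)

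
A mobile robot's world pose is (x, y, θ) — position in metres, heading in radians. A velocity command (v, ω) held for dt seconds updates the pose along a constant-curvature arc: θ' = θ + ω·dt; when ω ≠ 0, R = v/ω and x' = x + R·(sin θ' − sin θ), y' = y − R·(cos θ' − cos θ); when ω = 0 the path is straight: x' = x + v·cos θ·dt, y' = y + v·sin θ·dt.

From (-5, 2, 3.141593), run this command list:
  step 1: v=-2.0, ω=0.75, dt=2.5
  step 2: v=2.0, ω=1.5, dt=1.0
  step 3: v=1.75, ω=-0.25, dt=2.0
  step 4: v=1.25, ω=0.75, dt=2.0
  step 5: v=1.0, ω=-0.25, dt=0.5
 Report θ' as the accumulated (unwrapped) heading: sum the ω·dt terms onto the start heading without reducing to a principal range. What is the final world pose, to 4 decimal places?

(4.7942, 6.0265, 7.3916)

step 1: θ'=5.0166 (R=-2.6667) → pose (-2.4558, 5.4654, 5.0166)
step 2: θ'=6.5166 (R=1.3333) → pose (-0.8753, 4.5676, 6.5166)
step 3: θ'=6.0166 (R=-7.0000) → pose (2.5879, 4.5102, 6.0166)
step 4: θ'=7.5166 (R=1.6667) → pose (4.5997, 5.5662, 7.5166)
step 5: θ'=7.3916 (R=-4.0000) → pose (4.7942, 6.0265, 7.3916)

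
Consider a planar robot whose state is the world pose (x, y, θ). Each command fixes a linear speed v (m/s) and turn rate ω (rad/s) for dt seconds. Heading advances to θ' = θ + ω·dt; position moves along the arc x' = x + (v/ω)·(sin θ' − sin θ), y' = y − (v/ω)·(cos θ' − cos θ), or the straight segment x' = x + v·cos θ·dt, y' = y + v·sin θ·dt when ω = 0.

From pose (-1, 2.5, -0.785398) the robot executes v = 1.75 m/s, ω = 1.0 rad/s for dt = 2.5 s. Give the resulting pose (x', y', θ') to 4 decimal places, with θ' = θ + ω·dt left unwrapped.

θ' = -0.7854 + 1.0·2.5 = 1.7146
R = v/ω = 1.75/1.0 = 1.7500
x' = -1 + 1.7500·(sin 1.7146 − sin -0.7854) = 1.9694
y' = 2.5 − 1.7500·(cos 1.7146 − cos -0.7854) = 3.9882

(1.9694, 3.9882, 1.7146)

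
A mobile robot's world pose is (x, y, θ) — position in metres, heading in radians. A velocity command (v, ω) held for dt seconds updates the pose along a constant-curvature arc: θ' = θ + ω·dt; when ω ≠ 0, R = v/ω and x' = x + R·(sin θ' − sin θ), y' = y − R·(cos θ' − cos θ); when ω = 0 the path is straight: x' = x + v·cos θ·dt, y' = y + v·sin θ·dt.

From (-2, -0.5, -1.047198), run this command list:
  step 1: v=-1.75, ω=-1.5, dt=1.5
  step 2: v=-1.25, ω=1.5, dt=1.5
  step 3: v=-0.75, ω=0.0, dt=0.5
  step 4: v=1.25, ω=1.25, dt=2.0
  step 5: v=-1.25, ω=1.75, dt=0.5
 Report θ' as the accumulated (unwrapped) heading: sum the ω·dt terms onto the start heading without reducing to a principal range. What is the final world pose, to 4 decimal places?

step 1: θ'=-3.2972 (R=1.1667) → pose (-0.8088, 1.2359, -3.2972)
step 2: θ'=-1.0472 (R=-0.8333) → pose (0.0420, 2.4758, -1.0472)
step 3: θ'=-1.0472 (straight) → pose (-0.1455, 2.8006, -1.0472)
step 4: θ'=1.4528 (R=1.0000) → pose (1.7136, 3.1829, 1.4528)
step 5: θ'=2.3278 (R=-0.7143) → pose (1.9037, 2.6083, 2.3278)

(1.9037, 2.6083, 2.3278)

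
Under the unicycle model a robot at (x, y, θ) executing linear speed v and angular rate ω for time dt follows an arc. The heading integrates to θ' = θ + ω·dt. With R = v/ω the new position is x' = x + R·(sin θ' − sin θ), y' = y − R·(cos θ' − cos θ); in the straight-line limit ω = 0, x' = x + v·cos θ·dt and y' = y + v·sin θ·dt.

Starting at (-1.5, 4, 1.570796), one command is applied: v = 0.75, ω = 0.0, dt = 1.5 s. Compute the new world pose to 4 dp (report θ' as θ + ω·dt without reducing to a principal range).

θ' = 1.5708 + 0.0·1.5 = 1.5708
ω = 0 → straight: x' = -1.5 + 0.75·cos(1.5708)·1.5 = -1.5000
y' = 4 + 0.75·sin(1.5708)·1.5 = 5.1250

(-1.5000, 5.1250, 1.5708)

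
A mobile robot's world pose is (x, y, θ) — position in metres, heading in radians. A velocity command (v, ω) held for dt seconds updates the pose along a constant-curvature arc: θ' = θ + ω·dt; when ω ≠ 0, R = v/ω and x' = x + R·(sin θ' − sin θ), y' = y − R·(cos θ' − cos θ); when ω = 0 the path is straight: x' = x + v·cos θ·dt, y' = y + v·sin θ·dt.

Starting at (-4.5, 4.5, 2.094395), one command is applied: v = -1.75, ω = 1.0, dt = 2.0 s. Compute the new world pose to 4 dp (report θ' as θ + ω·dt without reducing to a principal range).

θ' = 2.0944 + 1.0·2.0 = 4.0944
R = v/ω = -1.75/1.0 = -1.7500
x' = -4.5 + -1.7500·(sin 4.0944 − sin 2.0944) = -1.5581
y' = 4.5 − -1.7500·(cos 4.0944 − cos 2.0944) = 4.3610

(-1.5581, 4.3610, 4.0944)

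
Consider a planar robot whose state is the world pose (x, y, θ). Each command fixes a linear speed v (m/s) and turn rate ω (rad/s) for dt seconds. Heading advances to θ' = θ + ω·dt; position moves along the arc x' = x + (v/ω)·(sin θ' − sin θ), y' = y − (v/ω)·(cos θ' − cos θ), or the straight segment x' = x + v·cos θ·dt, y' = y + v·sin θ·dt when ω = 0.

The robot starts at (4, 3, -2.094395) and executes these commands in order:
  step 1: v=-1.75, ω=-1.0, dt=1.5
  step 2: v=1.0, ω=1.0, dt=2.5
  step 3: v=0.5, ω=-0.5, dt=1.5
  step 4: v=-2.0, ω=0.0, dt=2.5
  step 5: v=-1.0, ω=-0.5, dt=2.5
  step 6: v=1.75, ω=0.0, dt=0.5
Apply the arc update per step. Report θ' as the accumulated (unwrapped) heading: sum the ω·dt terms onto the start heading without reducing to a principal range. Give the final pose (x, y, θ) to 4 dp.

step 1: θ'=-3.5944 (R=1.7500) → pose (6.2811, 3.6986, -3.5944)
step 2: θ'=-1.0944 (R=1.0000) → pose (4.9550, 2.3408, -1.0944)
step 3: θ'=-1.8444 (R=-1.0000) → pose (5.0292, 1.6121, -1.8444)
step 4: θ'=-1.8444 (straight) → pose (6.3802, 6.4261, -1.8444)
step 5: θ'=-3.0944 (R=2.0000) → pose (8.2114, 7.8835, -3.0944)
step 6: θ'=-3.0944 (straight) → pose (7.3374, 7.8422, -3.0944)

(7.3374, 7.8422, -3.0944)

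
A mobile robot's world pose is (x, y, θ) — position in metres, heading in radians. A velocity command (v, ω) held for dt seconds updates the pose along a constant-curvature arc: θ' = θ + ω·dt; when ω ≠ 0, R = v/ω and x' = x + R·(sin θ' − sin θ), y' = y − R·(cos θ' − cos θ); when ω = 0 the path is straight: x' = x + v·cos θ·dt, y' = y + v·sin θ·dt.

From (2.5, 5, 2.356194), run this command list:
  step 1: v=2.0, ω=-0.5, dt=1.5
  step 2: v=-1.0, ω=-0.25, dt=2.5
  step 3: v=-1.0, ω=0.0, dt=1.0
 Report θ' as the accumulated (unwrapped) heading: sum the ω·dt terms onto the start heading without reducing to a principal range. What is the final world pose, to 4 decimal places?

step 1: θ'=1.6062 (R=-4.0000) → pose (1.3309, 7.6869, 1.6062)
step 2: θ'=0.9812 (R=4.0000) → pose (0.6581, 5.3212, 0.9812)
step 3: θ'=0.9812 (straight) → pose (0.1021, 4.4900, 0.9812)

(0.1021, 4.4900, 0.9812)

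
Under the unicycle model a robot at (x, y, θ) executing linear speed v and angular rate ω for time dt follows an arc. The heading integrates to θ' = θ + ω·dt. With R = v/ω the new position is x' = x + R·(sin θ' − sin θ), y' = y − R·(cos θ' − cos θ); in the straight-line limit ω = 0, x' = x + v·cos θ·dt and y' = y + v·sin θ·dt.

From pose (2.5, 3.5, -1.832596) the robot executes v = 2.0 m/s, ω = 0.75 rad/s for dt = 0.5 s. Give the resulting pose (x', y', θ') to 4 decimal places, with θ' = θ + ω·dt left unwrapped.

θ' = -1.8326 + 0.75·0.5 = -1.4576
R = v/ω = 2.0/0.75 = 2.6667
x' = 2.5 + 2.6667·(sin -1.4576 − sin -1.8326) = 2.4262
y' = 3.5 − 2.6667·(cos -1.4576 − cos -1.8326) = 2.5086

(2.4262, 2.5086, -1.4576)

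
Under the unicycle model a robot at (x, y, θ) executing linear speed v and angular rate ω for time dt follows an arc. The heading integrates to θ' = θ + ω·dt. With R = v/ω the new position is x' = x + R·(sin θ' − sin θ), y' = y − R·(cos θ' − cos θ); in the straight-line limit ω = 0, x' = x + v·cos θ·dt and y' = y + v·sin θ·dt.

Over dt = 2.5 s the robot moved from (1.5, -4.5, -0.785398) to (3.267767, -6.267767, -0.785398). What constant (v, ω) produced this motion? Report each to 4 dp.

v = 1.0000, ω = 0.0000

Δθ = -0.785398 − -0.785398 = 0.000000
ω = Δθ/dt = 0.000000/2.5 = 0.0000
ω = 0 → v = (Δx·cos θ + Δy·sin θ)/dt = 1.0000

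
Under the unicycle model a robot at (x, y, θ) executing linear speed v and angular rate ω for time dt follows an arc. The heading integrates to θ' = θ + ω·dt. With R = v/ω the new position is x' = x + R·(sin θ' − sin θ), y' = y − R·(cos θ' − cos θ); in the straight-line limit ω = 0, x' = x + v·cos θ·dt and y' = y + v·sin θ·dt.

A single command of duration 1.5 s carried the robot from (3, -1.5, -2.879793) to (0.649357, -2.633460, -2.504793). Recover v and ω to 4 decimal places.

Δθ = -2.504793 − -2.879793 = 0.375000
ω = Δθ/dt = 0.375000/1.5 = 0.2500
R = Δx/(sin θ' − sin θ) = 7.0000
v = R·ω = 7.0000·0.2500 = 1.7500

v = 1.7500, ω = 0.2500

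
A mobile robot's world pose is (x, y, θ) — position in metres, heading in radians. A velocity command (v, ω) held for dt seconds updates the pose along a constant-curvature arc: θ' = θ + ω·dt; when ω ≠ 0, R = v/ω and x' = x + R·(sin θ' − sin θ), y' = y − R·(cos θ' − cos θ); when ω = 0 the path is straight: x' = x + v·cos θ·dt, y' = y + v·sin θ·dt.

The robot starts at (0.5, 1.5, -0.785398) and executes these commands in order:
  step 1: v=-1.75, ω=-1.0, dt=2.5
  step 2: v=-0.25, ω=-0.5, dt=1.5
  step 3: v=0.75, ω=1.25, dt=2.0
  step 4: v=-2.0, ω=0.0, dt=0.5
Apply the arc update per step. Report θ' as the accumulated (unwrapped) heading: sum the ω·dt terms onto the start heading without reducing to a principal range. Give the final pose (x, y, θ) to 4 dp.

step 1: θ'=-3.2854 (R=1.7500) → pose (1.9882, 4.4694, -3.2854)
step 2: θ'=-4.0354 (R=0.5000) → pose (2.3063, 4.2878, -4.0354)
step 3: θ'=-1.5354 (R=0.6000) → pose (1.2390, 3.8907, -1.5354)
step 4: θ'=-1.5354 (straight) → pose (1.2036, 4.8900, -1.5354)

(1.2036, 4.8900, -1.5354)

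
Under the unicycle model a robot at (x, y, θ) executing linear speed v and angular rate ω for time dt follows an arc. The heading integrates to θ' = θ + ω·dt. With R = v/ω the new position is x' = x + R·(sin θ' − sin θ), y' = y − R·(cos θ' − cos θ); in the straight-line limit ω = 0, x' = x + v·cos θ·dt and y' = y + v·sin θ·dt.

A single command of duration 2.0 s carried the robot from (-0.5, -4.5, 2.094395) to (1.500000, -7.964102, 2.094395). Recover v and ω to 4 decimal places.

v = -2.0000, ω = 0.0000

Δθ = 2.094395 − 2.094395 = 0.000000
ω = Δθ/dt = 0.000000/2.0 = 0.0000
ω = 0 → v = (Δx·cos θ + Δy·sin θ)/dt = -2.0000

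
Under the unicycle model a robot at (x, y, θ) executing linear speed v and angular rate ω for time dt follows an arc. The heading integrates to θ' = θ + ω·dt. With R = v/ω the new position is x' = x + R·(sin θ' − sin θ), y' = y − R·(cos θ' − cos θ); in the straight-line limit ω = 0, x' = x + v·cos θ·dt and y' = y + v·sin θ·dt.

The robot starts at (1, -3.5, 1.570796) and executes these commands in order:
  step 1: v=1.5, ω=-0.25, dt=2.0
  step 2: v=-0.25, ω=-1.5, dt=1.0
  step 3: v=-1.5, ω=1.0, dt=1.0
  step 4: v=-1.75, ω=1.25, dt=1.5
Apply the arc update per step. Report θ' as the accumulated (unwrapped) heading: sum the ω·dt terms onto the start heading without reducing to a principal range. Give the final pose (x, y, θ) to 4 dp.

step 1: θ'=1.0708 (R=-6.0000) → pose (1.7345, -0.6234, 1.0708)
step 2: θ'=-0.4292 (R=0.1667) → pose (1.5189, -0.6951, -0.4292)
step 3: θ'=0.5708 (R=-1.5000) → pose (0.0842, -0.7968, 0.5708)
step 4: θ'=2.4458 (R=-1.4000) → pose (-0.0568, -3.0495, 2.4458)

(-0.0568, -3.0495, 2.4458)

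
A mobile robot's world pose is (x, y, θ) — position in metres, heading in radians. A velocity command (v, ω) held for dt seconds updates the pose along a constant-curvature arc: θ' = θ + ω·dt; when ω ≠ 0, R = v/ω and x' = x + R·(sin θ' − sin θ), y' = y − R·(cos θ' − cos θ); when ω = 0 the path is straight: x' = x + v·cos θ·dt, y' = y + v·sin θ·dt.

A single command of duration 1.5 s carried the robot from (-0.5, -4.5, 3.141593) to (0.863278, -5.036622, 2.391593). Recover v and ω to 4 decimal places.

v = -1.0000, ω = -0.5000

Δθ = 2.391593 − 3.141593 = -0.750000
ω = Δθ/dt = -0.750000/1.5 = -0.5000
R = Δx/(sin θ' − sin θ) = 2.0000
v = R·ω = 2.0000·-0.5000 = -1.0000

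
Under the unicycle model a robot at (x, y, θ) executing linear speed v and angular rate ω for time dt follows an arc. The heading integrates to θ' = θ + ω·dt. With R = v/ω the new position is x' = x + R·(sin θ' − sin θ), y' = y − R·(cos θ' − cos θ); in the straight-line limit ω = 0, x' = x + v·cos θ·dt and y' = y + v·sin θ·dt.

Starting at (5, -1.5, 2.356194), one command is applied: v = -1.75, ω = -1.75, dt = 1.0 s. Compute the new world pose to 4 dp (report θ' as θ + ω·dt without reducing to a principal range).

(4.8626, -3.0289, 0.6062)

θ' = 2.3562 + -1.75·1.0 = 0.6062
R = v/ω = -1.75/-1.75 = 1.0000
x' = 5 + 1.0000·(sin 0.6062 − sin 2.3562) = 4.8626
y' = -1.5 − 1.0000·(cos 0.6062 − cos 2.3562) = -3.0289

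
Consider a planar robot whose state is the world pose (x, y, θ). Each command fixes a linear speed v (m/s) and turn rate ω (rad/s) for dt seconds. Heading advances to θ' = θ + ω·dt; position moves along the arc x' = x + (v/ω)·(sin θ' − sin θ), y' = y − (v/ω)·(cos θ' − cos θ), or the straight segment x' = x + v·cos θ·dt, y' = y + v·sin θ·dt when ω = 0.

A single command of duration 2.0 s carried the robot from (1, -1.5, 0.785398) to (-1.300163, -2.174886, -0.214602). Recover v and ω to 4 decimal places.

v = -1.2500, ω = -0.5000

Δθ = -0.214602 − 0.785398 = -1.000000
ω = Δθ/dt = -1.000000/2.0 = -0.5000
R = Δx/(sin θ' − sin θ) = 2.5000
v = R·ω = 2.5000·-0.5000 = -1.2500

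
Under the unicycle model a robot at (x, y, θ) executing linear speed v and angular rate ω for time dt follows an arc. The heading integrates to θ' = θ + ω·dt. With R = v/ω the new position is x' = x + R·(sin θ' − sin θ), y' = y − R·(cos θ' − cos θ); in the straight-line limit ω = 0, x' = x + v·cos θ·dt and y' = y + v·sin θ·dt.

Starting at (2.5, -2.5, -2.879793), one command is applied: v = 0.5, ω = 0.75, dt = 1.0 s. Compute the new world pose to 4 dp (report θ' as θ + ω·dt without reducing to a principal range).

(2.1074, -2.7904, -2.1298)

θ' = -2.8798 + 0.75·1.0 = -2.1298
R = v/ω = 0.5/0.75 = 0.6667
x' = 2.5 + 0.6667·(sin -2.1298 − sin -2.8798) = 2.1074
y' = -2.5 − 0.6667·(cos -2.1298 − cos -2.8798) = -2.7904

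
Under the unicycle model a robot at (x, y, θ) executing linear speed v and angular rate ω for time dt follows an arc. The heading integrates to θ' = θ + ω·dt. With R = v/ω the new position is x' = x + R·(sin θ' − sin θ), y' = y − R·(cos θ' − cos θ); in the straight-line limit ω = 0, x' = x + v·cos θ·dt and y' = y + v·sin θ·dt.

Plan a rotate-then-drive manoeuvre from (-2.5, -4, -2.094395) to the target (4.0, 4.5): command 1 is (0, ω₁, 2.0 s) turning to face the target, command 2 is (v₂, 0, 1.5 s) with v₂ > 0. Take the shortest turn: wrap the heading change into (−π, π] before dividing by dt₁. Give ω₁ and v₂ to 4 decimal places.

heading to target = atan2(4.5−-4, 4−-2.5) = 0.9179
Δθ = wrap(0.9179 − -2.0944) = 3.0123; ω₁ = Δθ/dt₁ = 1.5062
distance = √((4−-2.5)² + (4.5−-4)²) = 10.7005; v₂ = distance/dt₂ = 7.1336

ω₁ = 1.5062, v₂ = 7.1336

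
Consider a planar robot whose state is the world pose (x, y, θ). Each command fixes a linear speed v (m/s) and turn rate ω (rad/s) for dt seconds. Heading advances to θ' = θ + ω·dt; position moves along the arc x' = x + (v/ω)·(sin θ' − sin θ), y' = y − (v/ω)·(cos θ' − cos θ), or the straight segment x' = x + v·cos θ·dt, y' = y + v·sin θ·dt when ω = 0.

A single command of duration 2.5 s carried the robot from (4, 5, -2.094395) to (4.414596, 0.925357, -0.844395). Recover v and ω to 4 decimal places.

Δθ = -0.844395 − -2.094395 = 1.250000
ω = Δθ/dt = 1.250000/2.5 = 0.5000
R = −Δy/(cos θ' − cos θ) = 3.5000
v = R·ω = 3.5000·0.5000 = 1.7500

v = 1.7500, ω = 0.5000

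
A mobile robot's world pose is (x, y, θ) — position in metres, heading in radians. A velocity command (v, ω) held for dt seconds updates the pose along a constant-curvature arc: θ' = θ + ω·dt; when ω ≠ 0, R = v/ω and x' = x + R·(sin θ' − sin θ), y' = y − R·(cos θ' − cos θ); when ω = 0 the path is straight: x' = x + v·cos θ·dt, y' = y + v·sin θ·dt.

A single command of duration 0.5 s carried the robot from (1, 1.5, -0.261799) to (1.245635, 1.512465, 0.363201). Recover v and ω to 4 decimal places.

v = 0.5000, ω = 1.2500

Δθ = 0.363201 − -0.261799 = 0.625000
ω = Δθ/dt = 0.625000/0.5 = 1.2500
R = Δx/(sin θ' − sin θ) = 0.4000
v = R·ω = 0.4000·1.2500 = 0.5000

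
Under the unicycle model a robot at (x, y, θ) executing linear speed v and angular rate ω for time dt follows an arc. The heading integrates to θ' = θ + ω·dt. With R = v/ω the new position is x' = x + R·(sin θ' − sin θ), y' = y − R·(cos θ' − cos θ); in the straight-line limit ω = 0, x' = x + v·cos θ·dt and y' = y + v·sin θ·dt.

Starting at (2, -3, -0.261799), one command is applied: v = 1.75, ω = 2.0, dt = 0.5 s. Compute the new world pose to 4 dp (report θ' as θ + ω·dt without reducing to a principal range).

(2.8153, -2.8020, 0.7382)

θ' = -0.2618 + 2.0·0.5 = 0.7382
R = v/ω = 1.75/2.0 = 0.8750
x' = 2 + 0.8750·(sin 0.7382 − sin -0.2618) = 2.8153
y' = -3 − 0.8750·(cos 0.7382 − cos -0.2618) = -2.8020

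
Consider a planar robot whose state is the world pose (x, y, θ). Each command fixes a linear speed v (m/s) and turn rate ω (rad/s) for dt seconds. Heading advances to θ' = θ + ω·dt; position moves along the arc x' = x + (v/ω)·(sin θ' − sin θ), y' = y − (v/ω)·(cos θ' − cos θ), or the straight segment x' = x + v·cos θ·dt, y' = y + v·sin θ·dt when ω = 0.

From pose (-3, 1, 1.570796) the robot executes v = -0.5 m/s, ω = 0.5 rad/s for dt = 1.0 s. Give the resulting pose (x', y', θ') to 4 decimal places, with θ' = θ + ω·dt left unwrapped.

θ' = 1.5708 + 0.5·1.0 = 2.0708
R = v/ω = -0.5/0.5 = -1.0000
x' = -3 + -1.0000·(sin 2.0708 − sin 1.5708) = -2.8776
y' = 1 − -1.0000·(cos 2.0708 − cos 1.5708) = 0.5206

(-2.8776, 0.5206, 2.0708)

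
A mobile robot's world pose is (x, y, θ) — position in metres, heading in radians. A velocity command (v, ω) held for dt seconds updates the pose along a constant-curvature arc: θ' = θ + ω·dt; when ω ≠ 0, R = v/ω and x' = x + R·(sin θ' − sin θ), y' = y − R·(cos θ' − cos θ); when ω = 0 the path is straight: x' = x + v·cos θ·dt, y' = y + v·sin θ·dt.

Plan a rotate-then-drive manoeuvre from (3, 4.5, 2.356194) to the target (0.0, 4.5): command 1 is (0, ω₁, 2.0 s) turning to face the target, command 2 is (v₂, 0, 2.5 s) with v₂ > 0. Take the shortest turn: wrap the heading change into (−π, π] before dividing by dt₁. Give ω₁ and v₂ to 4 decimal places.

ω₁ = 0.3927, v₂ = 1.2000

heading to target = atan2(4.5−4.5, 0−3) = 3.1416
Δθ = wrap(3.1416 − 2.3562) = 0.7854; ω₁ = Δθ/dt₁ = 0.3927
distance = √((0−3)² + (4.5−4.5)²) = 3.0000; v₂ = distance/dt₂ = 1.2000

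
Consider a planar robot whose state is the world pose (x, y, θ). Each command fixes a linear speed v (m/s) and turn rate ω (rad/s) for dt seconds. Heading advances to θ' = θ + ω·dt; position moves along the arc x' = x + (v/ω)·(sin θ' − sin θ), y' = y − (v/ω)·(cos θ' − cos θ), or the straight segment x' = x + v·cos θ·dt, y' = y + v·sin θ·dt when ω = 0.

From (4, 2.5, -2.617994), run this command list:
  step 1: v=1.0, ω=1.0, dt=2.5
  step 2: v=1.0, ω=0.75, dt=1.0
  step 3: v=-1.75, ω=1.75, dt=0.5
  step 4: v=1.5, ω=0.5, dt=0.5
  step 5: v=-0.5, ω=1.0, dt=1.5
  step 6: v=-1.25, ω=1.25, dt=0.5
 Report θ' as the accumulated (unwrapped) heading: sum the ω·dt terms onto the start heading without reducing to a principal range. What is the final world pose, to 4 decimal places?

(5.9823, 0.7438, 3.8820)

step 1: θ'=-0.1180 (R=1.0000) → pose (4.3823, 0.6409, -0.1180)
step 2: θ'=0.6320 (R=1.3333) → pose (5.3269, 0.8892, 0.6320)
step 3: θ'=1.5070 (R=-1.0000) → pose (4.9197, 0.1461, 1.5070)
step 4: θ'=1.7570 (R=3.0000) → pose (4.8740, 0.8927, 1.7570)
step 5: θ'=3.2570 (R=-0.5000) → pose (5.4229, 0.4886, 3.2570)
step 6: θ'=3.8820 (R=-1.0000) → pose (5.9823, 0.7438, 3.8820)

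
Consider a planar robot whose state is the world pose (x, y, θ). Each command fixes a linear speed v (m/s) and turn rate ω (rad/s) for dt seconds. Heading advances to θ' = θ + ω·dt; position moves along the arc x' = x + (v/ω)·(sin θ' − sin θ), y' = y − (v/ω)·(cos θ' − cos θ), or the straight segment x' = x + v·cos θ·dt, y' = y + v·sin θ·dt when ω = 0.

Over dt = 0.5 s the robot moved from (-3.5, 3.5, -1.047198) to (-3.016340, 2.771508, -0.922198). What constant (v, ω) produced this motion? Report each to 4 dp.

v = 1.7500, ω = 0.2500

Δθ = -0.922198 − -1.047198 = 0.125000
ω = Δθ/dt = 0.125000/0.5 = 0.2500
R = −Δy/(cos θ' − cos θ) = 7.0000
v = R·ω = 7.0000·0.2500 = 1.7500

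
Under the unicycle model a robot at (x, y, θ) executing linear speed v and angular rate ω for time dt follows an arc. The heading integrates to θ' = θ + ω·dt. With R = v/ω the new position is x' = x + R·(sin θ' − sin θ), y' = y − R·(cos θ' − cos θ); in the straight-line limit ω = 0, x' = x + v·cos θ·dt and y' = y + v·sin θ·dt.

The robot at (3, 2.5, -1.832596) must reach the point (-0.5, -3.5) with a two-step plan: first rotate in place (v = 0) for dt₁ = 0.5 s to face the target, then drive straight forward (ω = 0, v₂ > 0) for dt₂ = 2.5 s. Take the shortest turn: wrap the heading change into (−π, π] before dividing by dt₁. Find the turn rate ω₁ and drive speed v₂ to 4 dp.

heading to target = atan2(-3.5−2.5, -0.5−3) = -2.0989
Δθ = wrap(-2.0989 − -1.8326) = -0.2663; ω₁ = Δθ/dt₁ = -0.5325
distance = √((-0.5−3)² + (-3.5−2.5)²) = 6.9462; v₂ = distance/dt₂ = 2.7785

ω₁ = -0.5325, v₂ = 2.7785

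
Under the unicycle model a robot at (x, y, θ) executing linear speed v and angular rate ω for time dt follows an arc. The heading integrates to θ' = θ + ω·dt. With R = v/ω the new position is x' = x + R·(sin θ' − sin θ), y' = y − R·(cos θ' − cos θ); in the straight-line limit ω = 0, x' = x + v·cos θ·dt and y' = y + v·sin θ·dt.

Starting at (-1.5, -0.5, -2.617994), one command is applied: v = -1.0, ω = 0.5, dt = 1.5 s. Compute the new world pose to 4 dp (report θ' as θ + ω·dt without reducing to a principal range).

θ' = -2.6180 + 0.5·1.5 = -1.8680
R = v/ω = -1.0/0.5 = -2.0000
x' = -1.5 + -2.0000·(sin -1.8680 − sin -2.6180) = -0.5877
y' = -0.5 − -2.0000·(cos -1.8680 − cos -2.6180) = 0.6464

(-0.5877, 0.6464, -1.8680)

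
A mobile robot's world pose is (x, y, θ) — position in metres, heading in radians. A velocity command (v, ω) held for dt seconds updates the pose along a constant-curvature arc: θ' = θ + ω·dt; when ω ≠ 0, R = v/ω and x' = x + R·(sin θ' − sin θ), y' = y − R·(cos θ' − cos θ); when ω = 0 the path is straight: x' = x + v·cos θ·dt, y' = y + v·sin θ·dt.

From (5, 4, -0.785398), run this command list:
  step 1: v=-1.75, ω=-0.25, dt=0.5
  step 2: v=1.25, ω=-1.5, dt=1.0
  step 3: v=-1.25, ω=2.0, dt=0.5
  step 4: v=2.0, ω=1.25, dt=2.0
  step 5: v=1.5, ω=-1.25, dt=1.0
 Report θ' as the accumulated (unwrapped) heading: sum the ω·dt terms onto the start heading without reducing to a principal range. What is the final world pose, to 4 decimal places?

(8.7726, 4.2335, -0.1604)

step 1: θ'=-0.9104 (R=7.0000) → pose (4.4215, 4.6557, -0.9104)
step 2: θ'=-2.4104 (R=-0.8333) → pose (4.3199, 3.5242, -2.4104)
step 3: θ'=-1.4104 (R=-0.6250) → pose (4.5195, 4.0893, -1.4104)
step 4: θ'=1.0896 (R=1.6000) → pose (7.5173, 3.6043, 1.0896)
step 5: θ'=-0.1604 (R=-1.2000) → pose (8.7726, 4.2335, -0.1604)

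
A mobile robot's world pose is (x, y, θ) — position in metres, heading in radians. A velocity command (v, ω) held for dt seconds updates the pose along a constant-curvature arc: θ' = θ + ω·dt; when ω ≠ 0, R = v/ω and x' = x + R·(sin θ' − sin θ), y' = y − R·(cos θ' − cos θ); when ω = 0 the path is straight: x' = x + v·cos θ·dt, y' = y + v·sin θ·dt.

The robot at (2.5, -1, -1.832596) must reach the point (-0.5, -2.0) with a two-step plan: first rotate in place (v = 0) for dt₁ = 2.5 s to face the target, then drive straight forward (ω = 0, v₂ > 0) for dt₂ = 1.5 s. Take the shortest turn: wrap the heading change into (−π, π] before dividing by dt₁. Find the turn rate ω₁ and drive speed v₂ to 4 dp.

ω₁ = -0.3949, v₂ = 2.1082

heading to target = atan2(-2−-1, -0.5−2.5) = -2.8198
Δθ = wrap(-2.8198 − -1.8326) = -0.9872; ω₁ = Δθ/dt₁ = -0.3949
distance = √((-0.5−2.5)² + (-2−-1)²) = 3.1623; v₂ = distance/dt₂ = 2.1082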